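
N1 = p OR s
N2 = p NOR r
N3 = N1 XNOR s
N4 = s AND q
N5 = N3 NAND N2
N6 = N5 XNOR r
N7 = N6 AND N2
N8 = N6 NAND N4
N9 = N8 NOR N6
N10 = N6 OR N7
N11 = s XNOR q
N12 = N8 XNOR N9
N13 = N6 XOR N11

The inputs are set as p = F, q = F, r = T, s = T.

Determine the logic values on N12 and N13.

N12 = F, N13 = T

N1 = p OR s = F OR T = T
N2 = p NOR r = F NOR T = F
N3 = N1 XNOR s = T XNOR T = T
N4 = s AND q = T AND F = F
N5 = N3 NAND N2 = T NAND F = T
N6 = N5 XNOR r = T XNOR T = T
N8 = N6 NAND N4 = T NAND F = T
N9 = N8 NOR N6 = T NOR T = F
N11 = s XNOR q = T XNOR F = F
N12 = N8 XNOR N9 = T XNOR F = F
N13 = N6 XOR N11 = T XOR F = T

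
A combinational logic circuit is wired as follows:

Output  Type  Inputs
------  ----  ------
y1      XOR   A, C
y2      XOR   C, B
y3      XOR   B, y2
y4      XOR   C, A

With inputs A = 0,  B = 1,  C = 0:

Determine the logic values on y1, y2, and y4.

y1 = A XOR C = 0 XOR 0 = 0
y2 = C XOR B = 0 XOR 1 = 1
y4 = C XOR A = 0 XOR 0 = 0

y1 = 0, y2 = 1, y4 = 0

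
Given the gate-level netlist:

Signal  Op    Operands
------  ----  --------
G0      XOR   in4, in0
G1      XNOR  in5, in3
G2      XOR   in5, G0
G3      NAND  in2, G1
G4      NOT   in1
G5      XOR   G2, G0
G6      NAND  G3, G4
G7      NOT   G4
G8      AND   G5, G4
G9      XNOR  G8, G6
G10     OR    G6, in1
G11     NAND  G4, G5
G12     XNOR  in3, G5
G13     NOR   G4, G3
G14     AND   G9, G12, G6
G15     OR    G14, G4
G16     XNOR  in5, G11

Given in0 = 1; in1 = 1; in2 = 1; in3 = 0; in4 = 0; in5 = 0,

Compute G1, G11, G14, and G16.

G1 = 1, G11 = 1, G14 = 0, G16 = 0

G0 = in4 XOR in0 = 0 XOR 1 = 1
G1 = in5 XNOR in3 = 0 XNOR 0 = 1
G2 = in5 XOR G0 = 0 XOR 1 = 1
G3 = in2 NAND G1 = 1 NAND 1 = 0
G4 = NOT in1 = NOT 1 = 0
G5 = G2 XOR G0 = 1 XOR 1 = 0
G6 = G3 NAND G4 = 0 NAND 0 = 1
G8 = G5 AND G4 = 0 AND 0 = 0
G9 = G8 XNOR G6 = 0 XNOR 1 = 0
G11 = G4 NAND G5 = 0 NAND 0 = 1
G12 = in3 XNOR G5 = 0 XNOR 0 = 1
G14 = G9 AND G12 AND G6 = 0 AND 1 AND 1 = 0
G16 = in5 XNOR G11 = 0 XNOR 1 = 0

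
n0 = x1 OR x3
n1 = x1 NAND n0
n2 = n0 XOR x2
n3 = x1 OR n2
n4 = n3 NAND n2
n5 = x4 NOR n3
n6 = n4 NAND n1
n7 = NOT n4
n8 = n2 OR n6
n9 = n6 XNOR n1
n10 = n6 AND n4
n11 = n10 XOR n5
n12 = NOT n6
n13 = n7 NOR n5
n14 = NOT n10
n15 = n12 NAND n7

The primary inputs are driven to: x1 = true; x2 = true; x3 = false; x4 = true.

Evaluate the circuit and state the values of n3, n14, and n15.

n3 = true, n14 = false, n15 = true

n0 = x1 OR x3 = true OR false = true
n1 = x1 NAND n0 = true NAND true = false
n2 = n0 XOR x2 = true XOR true = false
n3 = x1 OR n2 = true OR false = true
n4 = n3 NAND n2 = true NAND false = true
n6 = n4 NAND n1 = true NAND false = true
n7 = NOT n4 = NOT true = false
n10 = n6 AND n4 = true AND true = true
n12 = NOT n6 = NOT true = false
n14 = NOT n10 = NOT true = false
n15 = n12 NAND n7 = false NAND false = true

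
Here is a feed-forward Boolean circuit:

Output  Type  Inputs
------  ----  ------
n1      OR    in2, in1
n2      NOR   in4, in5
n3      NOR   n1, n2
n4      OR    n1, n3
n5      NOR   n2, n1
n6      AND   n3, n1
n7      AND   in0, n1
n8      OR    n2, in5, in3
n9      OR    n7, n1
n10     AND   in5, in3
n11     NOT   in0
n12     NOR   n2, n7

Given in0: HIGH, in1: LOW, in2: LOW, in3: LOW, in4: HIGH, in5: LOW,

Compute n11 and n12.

n11 = LOW, n12 = HIGH

n1 = in2 OR in1 = LOW OR LOW = LOW
n2 = in4 NOR in5 = HIGH NOR LOW = LOW
n7 = in0 AND n1 = HIGH AND LOW = LOW
n11 = NOT in0 = NOT HIGH = LOW
n12 = n2 NOR n7 = LOW NOR LOW = HIGH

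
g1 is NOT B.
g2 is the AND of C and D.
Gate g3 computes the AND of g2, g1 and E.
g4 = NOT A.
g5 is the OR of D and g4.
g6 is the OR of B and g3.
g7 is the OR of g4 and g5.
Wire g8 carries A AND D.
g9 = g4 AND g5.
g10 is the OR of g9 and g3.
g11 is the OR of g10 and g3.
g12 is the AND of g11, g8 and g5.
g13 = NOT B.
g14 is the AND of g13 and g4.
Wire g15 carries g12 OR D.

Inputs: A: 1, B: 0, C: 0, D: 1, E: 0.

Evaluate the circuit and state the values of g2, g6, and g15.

g2 = 0; g6 = 0; g15 = 1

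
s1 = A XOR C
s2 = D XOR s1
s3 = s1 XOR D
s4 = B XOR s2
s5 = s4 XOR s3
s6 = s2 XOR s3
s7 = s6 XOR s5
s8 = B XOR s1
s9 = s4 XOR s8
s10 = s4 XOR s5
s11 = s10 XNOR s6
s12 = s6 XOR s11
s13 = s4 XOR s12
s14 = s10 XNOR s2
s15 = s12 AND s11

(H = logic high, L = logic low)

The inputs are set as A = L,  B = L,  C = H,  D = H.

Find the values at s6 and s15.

s6 = L  s15 = H

s1 = A XOR C = L XOR H = H
s2 = D XOR s1 = H XOR H = L
s3 = s1 XOR D = H XOR H = L
s4 = B XOR s2 = L XOR L = L
s5 = s4 XOR s3 = L XOR L = L
s6 = s2 XOR s3 = L XOR L = L
s10 = s4 XOR s5 = L XOR L = L
s11 = s10 XNOR s6 = L XNOR L = H
s12 = s6 XOR s11 = L XOR H = H
s15 = s12 AND s11 = H AND H = H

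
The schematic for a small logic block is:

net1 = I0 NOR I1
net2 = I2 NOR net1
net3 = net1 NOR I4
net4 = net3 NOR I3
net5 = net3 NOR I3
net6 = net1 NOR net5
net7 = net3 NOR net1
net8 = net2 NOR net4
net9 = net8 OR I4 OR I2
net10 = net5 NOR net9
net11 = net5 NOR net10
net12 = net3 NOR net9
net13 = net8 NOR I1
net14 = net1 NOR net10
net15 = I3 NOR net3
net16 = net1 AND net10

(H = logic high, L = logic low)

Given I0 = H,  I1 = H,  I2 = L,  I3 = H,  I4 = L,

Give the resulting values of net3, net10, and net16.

net3 = H  net10 = H  net16 = L

net1 = I0 NOR I1 = H NOR H = L
net2 = I2 NOR net1 = L NOR L = H
net3 = net1 NOR I4 = L NOR L = H
net4 = net3 NOR I3 = H NOR H = L
net5 = net3 NOR I3 = H NOR H = L
net8 = net2 NOR net4 = H NOR L = L
net9 = net8 OR I4 OR I2 = L OR L OR L = L
net10 = net5 NOR net9 = L NOR L = H
net16 = net1 AND net10 = L AND H = L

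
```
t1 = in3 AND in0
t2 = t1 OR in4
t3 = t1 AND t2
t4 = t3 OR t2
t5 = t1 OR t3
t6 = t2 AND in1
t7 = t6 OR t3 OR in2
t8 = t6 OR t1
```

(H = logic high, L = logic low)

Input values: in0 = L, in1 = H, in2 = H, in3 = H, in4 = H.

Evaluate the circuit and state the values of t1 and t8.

t1 = L, t8 = H

t1 = in3 AND in0 = H AND L = L
t2 = t1 OR in4 = L OR H = H
t6 = t2 AND in1 = H AND H = H
t8 = t6 OR t1 = H OR L = H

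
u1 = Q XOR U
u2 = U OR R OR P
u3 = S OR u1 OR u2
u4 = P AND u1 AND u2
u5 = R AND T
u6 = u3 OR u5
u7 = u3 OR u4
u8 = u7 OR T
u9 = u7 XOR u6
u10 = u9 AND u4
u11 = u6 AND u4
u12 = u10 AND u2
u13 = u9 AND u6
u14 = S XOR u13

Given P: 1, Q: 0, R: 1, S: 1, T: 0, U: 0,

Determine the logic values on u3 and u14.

u3 = 1, u14 = 1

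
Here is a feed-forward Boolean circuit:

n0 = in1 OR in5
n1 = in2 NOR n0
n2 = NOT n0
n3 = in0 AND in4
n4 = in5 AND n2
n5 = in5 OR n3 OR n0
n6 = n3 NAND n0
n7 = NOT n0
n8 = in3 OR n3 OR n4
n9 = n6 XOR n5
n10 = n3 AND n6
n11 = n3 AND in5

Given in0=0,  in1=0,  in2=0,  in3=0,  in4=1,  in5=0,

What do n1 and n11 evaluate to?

n0 = in1 OR in5 = 0 OR 0 = 0
n1 = in2 NOR n0 = 0 NOR 0 = 1
n3 = in0 AND in4 = 0 AND 1 = 0
n11 = n3 AND in5 = 0 AND 0 = 0

n1 = 1, n11 = 0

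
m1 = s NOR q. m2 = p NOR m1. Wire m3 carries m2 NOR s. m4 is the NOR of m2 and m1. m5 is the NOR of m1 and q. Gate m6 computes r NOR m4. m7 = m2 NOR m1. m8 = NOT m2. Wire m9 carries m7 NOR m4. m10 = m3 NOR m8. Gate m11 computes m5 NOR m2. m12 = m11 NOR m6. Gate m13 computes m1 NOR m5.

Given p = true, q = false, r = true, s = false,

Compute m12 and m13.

m1 = s NOR q = false NOR false = true
m2 = p NOR m1 = true NOR true = false
m4 = m2 NOR m1 = false NOR true = false
m5 = m1 NOR q = true NOR false = false
m6 = r NOR m4 = true NOR false = false
m11 = m5 NOR m2 = false NOR false = true
m12 = m11 NOR m6 = true NOR false = false
m13 = m1 NOR m5 = true NOR false = false

m12 = false, m13 = false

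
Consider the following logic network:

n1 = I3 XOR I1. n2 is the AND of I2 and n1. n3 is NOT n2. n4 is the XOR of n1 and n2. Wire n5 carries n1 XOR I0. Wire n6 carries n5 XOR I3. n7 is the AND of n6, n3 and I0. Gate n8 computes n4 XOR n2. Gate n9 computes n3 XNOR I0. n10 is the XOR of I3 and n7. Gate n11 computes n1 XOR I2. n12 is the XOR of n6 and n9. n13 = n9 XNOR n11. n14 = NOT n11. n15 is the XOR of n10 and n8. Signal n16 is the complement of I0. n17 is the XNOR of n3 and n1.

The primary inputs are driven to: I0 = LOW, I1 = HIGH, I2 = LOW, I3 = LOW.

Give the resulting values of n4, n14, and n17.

n4 = HIGH  n14 = LOW  n17 = HIGH

n1 = I3 XOR I1 = LOW XOR HIGH = HIGH
n2 = I2 AND n1 = LOW AND HIGH = LOW
n3 = NOT n2 = NOT LOW = HIGH
n4 = n1 XOR n2 = HIGH XOR LOW = HIGH
n11 = n1 XOR I2 = HIGH XOR LOW = HIGH
n14 = NOT n11 = NOT HIGH = LOW
n17 = n3 XNOR n1 = HIGH XNOR HIGH = HIGH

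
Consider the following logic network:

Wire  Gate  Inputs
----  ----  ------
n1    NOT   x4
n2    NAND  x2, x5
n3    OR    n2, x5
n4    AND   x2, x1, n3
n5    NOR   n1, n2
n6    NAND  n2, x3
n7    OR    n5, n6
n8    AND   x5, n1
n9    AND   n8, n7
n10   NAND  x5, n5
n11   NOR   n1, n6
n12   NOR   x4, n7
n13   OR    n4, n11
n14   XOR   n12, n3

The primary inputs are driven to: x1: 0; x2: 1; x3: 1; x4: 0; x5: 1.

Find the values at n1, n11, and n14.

n1 = NOT x4 = NOT 0 = 1
n2 = x2 NAND x5 = 1 NAND 1 = 0
n3 = n2 OR x5 = 0 OR 1 = 1
n5 = n1 NOR n2 = 1 NOR 0 = 0
n6 = n2 NAND x3 = 0 NAND 1 = 1
n7 = n5 OR n6 = 0 OR 1 = 1
n11 = n1 NOR n6 = 1 NOR 1 = 0
n12 = x4 NOR n7 = 0 NOR 1 = 0
n14 = n12 XOR n3 = 0 XOR 1 = 1

n1 = 1, n11 = 0, n14 = 1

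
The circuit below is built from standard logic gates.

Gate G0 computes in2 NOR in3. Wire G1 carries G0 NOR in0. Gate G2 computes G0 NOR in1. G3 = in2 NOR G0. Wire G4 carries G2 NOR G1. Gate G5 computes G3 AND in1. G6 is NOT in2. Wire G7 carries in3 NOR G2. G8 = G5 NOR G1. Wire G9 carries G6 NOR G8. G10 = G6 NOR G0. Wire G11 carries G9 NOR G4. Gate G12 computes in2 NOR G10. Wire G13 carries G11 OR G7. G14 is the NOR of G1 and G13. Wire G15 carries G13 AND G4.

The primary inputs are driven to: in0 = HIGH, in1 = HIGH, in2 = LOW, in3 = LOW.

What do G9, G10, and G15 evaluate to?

G9 = LOW, G10 = LOW, G15 = HIGH

G0 = in2 NOR in3 = LOW NOR LOW = HIGH
G1 = G0 NOR in0 = HIGH NOR HIGH = LOW
G2 = G0 NOR in1 = HIGH NOR HIGH = LOW
G3 = in2 NOR G0 = LOW NOR HIGH = LOW
G4 = G2 NOR G1 = LOW NOR LOW = HIGH
G5 = G3 AND in1 = LOW AND HIGH = LOW
G6 = NOT in2 = NOT LOW = HIGH
G7 = in3 NOR G2 = LOW NOR LOW = HIGH
G8 = G5 NOR G1 = LOW NOR LOW = HIGH
G9 = G6 NOR G8 = HIGH NOR HIGH = LOW
G10 = G6 NOR G0 = HIGH NOR HIGH = LOW
G11 = G9 NOR G4 = LOW NOR HIGH = LOW
G13 = G11 OR G7 = LOW OR HIGH = HIGH
G15 = G13 AND G4 = HIGH AND HIGH = HIGH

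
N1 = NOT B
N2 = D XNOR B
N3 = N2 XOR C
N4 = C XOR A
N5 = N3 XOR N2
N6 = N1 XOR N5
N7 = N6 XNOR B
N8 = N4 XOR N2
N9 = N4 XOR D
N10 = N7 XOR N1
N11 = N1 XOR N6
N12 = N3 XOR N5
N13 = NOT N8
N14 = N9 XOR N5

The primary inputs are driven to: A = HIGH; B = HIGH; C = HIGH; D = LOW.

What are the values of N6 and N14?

N1 = NOT B = NOT HIGH = LOW
N2 = D XNOR B = LOW XNOR HIGH = LOW
N3 = N2 XOR C = LOW XOR HIGH = HIGH
N4 = C XOR A = HIGH XOR HIGH = LOW
N5 = N3 XOR N2 = HIGH XOR LOW = HIGH
N6 = N1 XOR N5 = LOW XOR HIGH = HIGH
N9 = N4 XOR D = LOW XOR LOW = LOW
N14 = N9 XOR N5 = LOW XOR HIGH = HIGH

N6 = HIGH; N14 = HIGH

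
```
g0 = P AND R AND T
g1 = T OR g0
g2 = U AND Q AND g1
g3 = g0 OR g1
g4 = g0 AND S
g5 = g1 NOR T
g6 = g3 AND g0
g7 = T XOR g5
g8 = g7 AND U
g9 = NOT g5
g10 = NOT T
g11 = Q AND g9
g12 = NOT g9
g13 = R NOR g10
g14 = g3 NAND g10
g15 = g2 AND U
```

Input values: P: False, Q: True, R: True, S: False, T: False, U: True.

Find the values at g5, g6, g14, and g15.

g0 = P AND R AND T = False AND True AND False = False
g1 = T OR g0 = False OR False = False
g2 = U AND Q AND g1 = True AND True AND False = False
g3 = g0 OR g1 = False OR False = False
g5 = g1 NOR T = False NOR False = True
g6 = g3 AND g0 = False AND False = False
g10 = NOT T = NOT False = True
g14 = g3 NAND g10 = False NAND True = True
g15 = g2 AND U = False AND True = False

g5 = True, g6 = False, g14 = True, g15 = False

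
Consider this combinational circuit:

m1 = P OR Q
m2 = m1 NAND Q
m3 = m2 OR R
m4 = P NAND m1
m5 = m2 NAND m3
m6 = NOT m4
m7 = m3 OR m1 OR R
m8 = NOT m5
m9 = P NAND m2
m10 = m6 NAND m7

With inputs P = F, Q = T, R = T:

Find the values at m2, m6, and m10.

m2 = F  m6 = F  m10 = T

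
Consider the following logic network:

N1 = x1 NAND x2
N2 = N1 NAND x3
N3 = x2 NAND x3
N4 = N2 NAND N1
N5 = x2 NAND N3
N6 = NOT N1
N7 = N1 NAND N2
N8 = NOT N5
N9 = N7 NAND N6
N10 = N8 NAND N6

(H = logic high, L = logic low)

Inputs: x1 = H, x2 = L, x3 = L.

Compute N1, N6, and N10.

N1 = x1 NAND x2 = H NAND L = H
N3 = x2 NAND x3 = L NAND L = H
N5 = x2 NAND N3 = L NAND H = H
N6 = NOT N1 = NOT H = L
N8 = NOT N5 = NOT H = L
N10 = N8 NAND N6 = L NAND L = H

N1 = H; N6 = L; N10 = H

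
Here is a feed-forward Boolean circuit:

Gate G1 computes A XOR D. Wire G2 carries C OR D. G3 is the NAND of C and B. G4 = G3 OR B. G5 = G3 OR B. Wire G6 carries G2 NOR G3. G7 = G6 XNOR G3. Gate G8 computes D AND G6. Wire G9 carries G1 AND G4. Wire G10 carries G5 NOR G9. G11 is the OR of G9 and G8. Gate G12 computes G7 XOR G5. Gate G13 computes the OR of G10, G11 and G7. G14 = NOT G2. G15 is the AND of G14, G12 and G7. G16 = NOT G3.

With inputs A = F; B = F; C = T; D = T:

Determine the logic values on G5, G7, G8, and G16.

G5 = T; G7 = F; G8 = F; G16 = F

G2 = C OR D = T OR T = T
G3 = C NAND B = T NAND F = T
G5 = G3 OR B = T OR F = T
G6 = G2 NOR G3 = T NOR T = F
G7 = G6 XNOR G3 = F XNOR T = F
G8 = D AND G6 = T AND F = F
G16 = NOT G3 = NOT T = F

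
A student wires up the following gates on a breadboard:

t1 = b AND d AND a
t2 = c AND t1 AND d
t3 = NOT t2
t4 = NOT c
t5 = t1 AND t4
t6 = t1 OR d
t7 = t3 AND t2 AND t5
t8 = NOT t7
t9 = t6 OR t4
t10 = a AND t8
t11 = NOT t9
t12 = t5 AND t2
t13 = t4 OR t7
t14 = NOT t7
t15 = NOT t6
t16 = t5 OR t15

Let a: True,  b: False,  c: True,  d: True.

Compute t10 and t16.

t10 = True; t16 = False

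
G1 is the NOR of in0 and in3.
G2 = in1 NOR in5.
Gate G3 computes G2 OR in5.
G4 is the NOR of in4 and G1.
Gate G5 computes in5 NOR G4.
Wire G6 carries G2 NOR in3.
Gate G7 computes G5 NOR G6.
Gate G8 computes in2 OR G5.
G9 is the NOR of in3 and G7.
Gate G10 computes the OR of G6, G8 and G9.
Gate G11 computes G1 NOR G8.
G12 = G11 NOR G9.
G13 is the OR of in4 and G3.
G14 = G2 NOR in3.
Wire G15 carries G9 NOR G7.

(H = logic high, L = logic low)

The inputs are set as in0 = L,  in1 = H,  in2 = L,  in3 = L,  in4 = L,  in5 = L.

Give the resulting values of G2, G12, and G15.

G2 = L, G12 = L, G15 = L

G1 = in0 NOR in3 = L NOR L = H
G2 = in1 NOR in5 = H NOR L = L
G4 = in4 NOR G1 = L NOR H = L
G5 = in5 NOR G4 = L NOR L = H
G6 = G2 NOR in3 = L NOR L = H
G7 = G5 NOR G6 = H NOR H = L
G8 = in2 OR G5 = L OR H = H
G9 = in3 NOR G7 = L NOR L = H
G11 = G1 NOR G8 = H NOR H = L
G12 = G11 NOR G9 = L NOR H = L
G15 = G9 NOR G7 = H NOR L = L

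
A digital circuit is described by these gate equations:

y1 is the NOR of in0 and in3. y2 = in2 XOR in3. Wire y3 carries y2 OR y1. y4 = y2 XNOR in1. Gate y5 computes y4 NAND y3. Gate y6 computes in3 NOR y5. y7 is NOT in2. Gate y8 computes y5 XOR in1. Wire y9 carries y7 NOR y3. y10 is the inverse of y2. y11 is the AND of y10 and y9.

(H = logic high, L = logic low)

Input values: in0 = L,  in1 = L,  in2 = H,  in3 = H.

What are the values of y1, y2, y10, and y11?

y1 = L, y2 = L, y10 = H, y11 = H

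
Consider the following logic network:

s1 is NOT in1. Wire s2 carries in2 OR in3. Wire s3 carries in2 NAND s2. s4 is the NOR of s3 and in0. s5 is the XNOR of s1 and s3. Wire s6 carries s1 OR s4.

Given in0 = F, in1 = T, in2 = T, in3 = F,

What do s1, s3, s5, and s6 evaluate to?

s1 = F  s3 = F  s5 = T  s6 = T

s1 = NOT in1 = NOT T = F
s2 = in2 OR in3 = T OR F = T
s3 = in2 NAND s2 = T NAND T = F
s4 = s3 NOR in0 = F NOR F = T
s5 = s1 XNOR s3 = F XNOR F = T
s6 = s1 OR s4 = F OR T = T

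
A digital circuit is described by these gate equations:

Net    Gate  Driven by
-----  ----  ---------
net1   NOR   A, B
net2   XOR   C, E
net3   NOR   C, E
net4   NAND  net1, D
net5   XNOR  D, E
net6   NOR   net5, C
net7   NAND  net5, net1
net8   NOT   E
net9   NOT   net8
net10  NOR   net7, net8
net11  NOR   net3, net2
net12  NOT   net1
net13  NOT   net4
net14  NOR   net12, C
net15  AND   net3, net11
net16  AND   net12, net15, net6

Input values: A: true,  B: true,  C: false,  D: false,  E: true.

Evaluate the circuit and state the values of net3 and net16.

net1 = A NOR B = true NOR true = false
net2 = C XOR E = false XOR true = true
net3 = C NOR E = false NOR true = false
net5 = D XNOR E = false XNOR true = false
net6 = net5 NOR C = false NOR false = true
net11 = net3 NOR net2 = false NOR true = false
net12 = NOT net1 = NOT false = true
net15 = net3 AND net11 = false AND false = false
net16 = net12 AND net15 AND net6 = true AND false AND true = false

net3 = false, net16 = false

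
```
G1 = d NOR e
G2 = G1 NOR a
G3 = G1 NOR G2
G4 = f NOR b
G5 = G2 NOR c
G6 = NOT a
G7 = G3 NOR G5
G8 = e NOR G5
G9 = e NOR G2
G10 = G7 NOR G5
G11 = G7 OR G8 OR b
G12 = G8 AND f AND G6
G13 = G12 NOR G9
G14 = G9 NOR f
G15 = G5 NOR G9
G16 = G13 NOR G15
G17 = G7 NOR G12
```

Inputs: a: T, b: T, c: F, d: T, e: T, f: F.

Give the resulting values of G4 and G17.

G4 = F  G17 = T

G1 = d NOR e = T NOR T = F
G2 = G1 NOR a = F NOR T = F
G3 = G1 NOR G2 = F NOR F = T
G4 = f NOR b = F NOR T = F
G5 = G2 NOR c = F NOR F = T
G6 = NOT a = NOT T = F
G7 = G3 NOR G5 = T NOR T = F
G8 = e NOR G5 = T NOR T = F
G12 = G8 AND f AND G6 = F AND F AND F = F
G17 = G7 NOR G12 = F NOR F = T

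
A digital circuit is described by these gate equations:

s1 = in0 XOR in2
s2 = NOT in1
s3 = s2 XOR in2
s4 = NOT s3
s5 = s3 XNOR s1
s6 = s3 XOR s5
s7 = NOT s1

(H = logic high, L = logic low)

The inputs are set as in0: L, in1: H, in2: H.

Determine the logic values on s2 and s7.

s2 = L, s7 = L

s1 = in0 XOR in2 = L XOR H = H
s2 = NOT in1 = NOT H = L
s7 = NOT s1 = NOT H = L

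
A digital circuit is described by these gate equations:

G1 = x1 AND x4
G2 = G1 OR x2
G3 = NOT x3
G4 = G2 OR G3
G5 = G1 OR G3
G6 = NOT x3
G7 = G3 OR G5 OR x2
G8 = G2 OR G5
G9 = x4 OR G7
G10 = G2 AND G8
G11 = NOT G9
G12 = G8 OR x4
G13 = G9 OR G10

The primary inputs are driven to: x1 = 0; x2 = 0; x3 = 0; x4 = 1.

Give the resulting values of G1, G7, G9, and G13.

G1 = x1 AND x4 = 0 AND 1 = 0
G2 = G1 OR x2 = 0 OR 0 = 0
G3 = NOT x3 = NOT 0 = 1
G5 = G1 OR G3 = 0 OR 1 = 1
G7 = G3 OR G5 OR x2 = 1 OR 1 OR 0 = 1
G8 = G2 OR G5 = 0 OR 1 = 1
G9 = x4 OR G7 = 1 OR 1 = 1
G10 = G2 AND G8 = 0 AND 1 = 0
G13 = G9 OR G10 = 1 OR 0 = 1

G1 = 0  G7 = 1  G9 = 1  G13 = 1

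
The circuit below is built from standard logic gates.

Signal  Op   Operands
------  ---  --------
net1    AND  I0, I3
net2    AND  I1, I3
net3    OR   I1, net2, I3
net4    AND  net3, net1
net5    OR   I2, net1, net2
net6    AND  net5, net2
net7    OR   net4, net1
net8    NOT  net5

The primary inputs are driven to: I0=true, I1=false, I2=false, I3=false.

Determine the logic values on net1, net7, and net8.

net1 = I0 AND I3 = true AND false = false
net2 = I1 AND I3 = false AND false = false
net3 = I1 OR net2 OR I3 = false OR false OR false = false
net4 = net3 AND net1 = false AND false = false
net5 = I2 OR net1 OR net2 = false OR false OR false = false
net7 = net4 OR net1 = false OR false = false
net8 = NOT net5 = NOT false = true

net1 = false, net7 = false, net8 = true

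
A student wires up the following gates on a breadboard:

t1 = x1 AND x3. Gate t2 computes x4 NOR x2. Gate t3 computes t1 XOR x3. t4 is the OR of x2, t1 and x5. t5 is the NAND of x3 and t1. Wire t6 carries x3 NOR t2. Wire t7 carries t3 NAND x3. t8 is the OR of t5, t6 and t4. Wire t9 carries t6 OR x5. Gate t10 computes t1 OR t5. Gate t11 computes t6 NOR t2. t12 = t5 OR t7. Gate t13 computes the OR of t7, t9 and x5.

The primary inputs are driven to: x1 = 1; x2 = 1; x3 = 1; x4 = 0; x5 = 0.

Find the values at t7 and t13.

t1 = x1 AND x3 = 1 AND 1 = 1
t2 = x4 NOR x2 = 0 NOR 1 = 0
t3 = t1 XOR x3 = 1 XOR 1 = 0
t6 = x3 NOR t2 = 1 NOR 0 = 0
t7 = t3 NAND x3 = 0 NAND 1 = 1
t9 = t6 OR x5 = 0 OR 0 = 0
t13 = t7 OR t9 OR x5 = 1 OR 0 OR 0 = 1

t7 = 1; t13 = 1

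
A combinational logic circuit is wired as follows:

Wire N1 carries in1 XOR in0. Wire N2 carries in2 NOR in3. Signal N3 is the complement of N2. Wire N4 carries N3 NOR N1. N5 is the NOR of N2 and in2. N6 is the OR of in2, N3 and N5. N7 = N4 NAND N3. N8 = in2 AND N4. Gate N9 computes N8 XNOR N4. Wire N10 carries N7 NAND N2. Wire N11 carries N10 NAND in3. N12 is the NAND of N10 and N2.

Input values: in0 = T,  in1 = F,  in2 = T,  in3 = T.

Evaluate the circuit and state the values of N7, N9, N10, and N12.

N7 = T, N9 = T, N10 = T, N12 = T

N1 = in1 XOR in0 = F XOR T = T
N2 = in2 NOR in3 = T NOR T = F
N3 = NOT N2 = NOT F = T
N4 = N3 NOR N1 = T NOR T = F
N7 = N4 NAND N3 = F NAND T = T
N8 = in2 AND N4 = T AND F = F
N9 = N8 XNOR N4 = F XNOR F = T
N10 = N7 NAND N2 = T NAND F = T
N12 = N10 NAND N2 = T NAND F = T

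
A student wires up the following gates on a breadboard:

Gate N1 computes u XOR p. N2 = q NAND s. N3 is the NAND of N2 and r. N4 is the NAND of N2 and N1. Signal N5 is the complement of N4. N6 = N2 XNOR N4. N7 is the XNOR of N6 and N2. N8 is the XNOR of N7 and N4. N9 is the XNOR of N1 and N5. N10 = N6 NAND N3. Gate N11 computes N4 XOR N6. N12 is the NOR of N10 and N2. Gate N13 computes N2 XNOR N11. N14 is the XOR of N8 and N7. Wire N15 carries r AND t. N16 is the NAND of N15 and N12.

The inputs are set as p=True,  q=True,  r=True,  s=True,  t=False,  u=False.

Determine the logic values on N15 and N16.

N1 = u XOR p = False XOR True = True
N2 = q NAND s = True NAND True = False
N3 = N2 NAND r = False NAND True = True
N4 = N2 NAND N1 = False NAND True = True
N6 = N2 XNOR N4 = False XNOR True = False
N10 = N6 NAND N3 = False NAND True = True
N12 = N10 NOR N2 = True NOR False = False
N15 = r AND t = True AND False = False
N16 = N15 NAND N12 = False NAND False = True

N15 = False; N16 = True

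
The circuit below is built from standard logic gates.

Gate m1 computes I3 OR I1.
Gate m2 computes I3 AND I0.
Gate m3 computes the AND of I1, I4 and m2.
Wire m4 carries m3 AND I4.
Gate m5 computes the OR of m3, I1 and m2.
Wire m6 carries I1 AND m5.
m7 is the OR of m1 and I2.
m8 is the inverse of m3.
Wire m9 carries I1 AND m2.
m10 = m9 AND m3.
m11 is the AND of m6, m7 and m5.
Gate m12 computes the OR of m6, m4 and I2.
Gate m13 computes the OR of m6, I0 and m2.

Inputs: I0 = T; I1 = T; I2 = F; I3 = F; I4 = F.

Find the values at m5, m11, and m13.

m5 = T; m11 = T; m13 = T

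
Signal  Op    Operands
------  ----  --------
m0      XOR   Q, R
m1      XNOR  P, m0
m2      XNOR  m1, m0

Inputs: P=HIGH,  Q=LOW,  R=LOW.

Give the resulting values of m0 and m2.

m0 = LOW; m2 = HIGH

m0 = Q XOR R = LOW XOR LOW = LOW
m1 = P XNOR m0 = HIGH XNOR LOW = LOW
m2 = m1 XNOR m0 = LOW XNOR LOW = HIGH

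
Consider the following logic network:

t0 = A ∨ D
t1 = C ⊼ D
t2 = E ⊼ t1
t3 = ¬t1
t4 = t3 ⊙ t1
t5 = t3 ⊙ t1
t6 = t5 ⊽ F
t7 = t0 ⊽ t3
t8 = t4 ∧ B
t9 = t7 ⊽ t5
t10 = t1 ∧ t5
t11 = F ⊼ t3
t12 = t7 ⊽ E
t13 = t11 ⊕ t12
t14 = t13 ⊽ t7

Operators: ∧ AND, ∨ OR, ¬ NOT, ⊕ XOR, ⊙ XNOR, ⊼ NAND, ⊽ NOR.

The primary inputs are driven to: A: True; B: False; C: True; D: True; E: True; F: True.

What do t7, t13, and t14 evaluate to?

t7 = False; t13 = False; t14 = True

t0 = A OR D = True OR True = True
t1 = C NAND D = True NAND True = False
t3 = NOT t1 = NOT False = True
t7 = t0 NOR t3 = True NOR True = False
t11 = F NAND t3 = True NAND True = False
t12 = t7 NOR E = False NOR True = False
t13 = t11 XOR t12 = False XOR False = False
t14 = t13 NOR t7 = False NOR False = True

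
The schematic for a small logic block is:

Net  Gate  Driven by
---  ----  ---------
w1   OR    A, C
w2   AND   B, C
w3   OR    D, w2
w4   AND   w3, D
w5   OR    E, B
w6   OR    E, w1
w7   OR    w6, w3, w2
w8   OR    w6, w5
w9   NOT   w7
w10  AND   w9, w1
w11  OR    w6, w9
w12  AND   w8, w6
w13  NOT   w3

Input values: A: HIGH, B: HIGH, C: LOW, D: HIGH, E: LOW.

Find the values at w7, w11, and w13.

w1 = A OR C = HIGH OR LOW = HIGH
w2 = B AND C = HIGH AND LOW = LOW
w3 = D OR w2 = HIGH OR LOW = HIGH
w6 = E OR w1 = LOW OR HIGH = HIGH
w7 = w6 OR w3 OR w2 = HIGH OR HIGH OR LOW = HIGH
w9 = NOT w7 = NOT HIGH = LOW
w11 = w6 OR w9 = HIGH OR LOW = HIGH
w13 = NOT w3 = NOT HIGH = LOW

w7 = HIGH, w11 = HIGH, w13 = LOW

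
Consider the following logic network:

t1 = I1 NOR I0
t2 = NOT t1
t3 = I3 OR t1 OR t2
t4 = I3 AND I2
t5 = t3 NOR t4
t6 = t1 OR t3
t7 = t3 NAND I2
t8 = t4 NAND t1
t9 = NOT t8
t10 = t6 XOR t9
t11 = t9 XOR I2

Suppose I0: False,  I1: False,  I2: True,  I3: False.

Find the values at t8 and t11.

t8 = True; t11 = True

t1 = I1 NOR I0 = False NOR False = True
t4 = I3 AND I2 = False AND True = False
t8 = t4 NAND t1 = False NAND True = True
t9 = NOT t8 = NOT True = False
t11 = t9 XOR I2 = False XOR True = True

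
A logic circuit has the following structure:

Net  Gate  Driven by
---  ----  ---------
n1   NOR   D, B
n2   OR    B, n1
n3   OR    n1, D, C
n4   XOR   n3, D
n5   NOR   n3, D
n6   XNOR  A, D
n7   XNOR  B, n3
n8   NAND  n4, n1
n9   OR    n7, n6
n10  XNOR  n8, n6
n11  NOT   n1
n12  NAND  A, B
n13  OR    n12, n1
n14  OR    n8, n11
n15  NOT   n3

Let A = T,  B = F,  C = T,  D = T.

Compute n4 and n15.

n4 = F  n15 = F

n1 = D NOR B = T NOR F = F
n3 = n1 OR D OR C = F OR T OR T = T
n4 = n3 XOR D = T XOR T = F
n15 = NOT n3 = NOT T = F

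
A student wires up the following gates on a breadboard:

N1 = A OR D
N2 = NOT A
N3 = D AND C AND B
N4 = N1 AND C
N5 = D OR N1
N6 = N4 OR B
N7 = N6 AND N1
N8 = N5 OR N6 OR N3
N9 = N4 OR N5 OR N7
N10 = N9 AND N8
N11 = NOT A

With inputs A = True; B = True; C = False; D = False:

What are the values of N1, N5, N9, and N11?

N1 = A OR D = True OR False = True
N4 = N1 AND C = True AND False = False
N5 = D OR N1 = False OR True = True
N6 = N4 OR B = False OR True = True
N7 = N6 AND N1 = True AND True = True
N9 = N4 OR N5 OR N7 = False OR True OR True = True
N11 = NOT A = NOT True = False

N1 = True  N5 = True  N9 = True  N11 = False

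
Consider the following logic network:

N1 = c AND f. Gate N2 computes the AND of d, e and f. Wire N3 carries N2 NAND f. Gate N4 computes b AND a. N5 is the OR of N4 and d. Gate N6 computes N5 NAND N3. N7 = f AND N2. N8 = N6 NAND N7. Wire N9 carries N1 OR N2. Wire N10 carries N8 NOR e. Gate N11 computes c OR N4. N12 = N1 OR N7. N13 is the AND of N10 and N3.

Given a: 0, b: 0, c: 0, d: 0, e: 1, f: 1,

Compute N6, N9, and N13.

N6 = 1, N9 = 0, N13 = 0

N1 = c AND f = 0 AND 1 = 0
N2 = d AND e AND f = 0 AND 1 AND 1 = 0
N3 = N2 NAND f = 0 NAND 1 = 1
N4 = b AND a = 0 AND 0 = 0
N5 = N4 OR d = 0 OR 0 = 0
N6 = N5 NAND N3 = 0 NAND 1 = 1
N7 = f AND N2 = 1 AND 0 = 0
N8 = N6 NAND N7 = 1 NAND 0 = 1
N9 = N1 OR N2 = 0 OR 0 = 0
N10 = N8 NOR e = 1 NOR 1 = 0
N13 = N10 AND N3 = 0 AND 1 = 0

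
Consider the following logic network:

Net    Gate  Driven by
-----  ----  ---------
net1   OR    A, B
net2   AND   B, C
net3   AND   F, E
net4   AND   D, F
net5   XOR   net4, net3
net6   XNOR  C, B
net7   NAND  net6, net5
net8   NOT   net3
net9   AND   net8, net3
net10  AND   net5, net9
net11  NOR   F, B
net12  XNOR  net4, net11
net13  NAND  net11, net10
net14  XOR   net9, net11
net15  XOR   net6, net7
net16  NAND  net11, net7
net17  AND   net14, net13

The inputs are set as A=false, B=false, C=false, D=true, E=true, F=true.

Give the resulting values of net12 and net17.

net12 = false  net17 = false

net3 = F AND E = true AND true = true
net4 = D AND F = true AND true = true
net5 = net4 XOR net3 = true XOR true = false
net8 = NOT net3 = NOT true = false
net9 = net8 AND net3 = false AND true = false
net10 = net5 AND net9 = false AND false = false
net11 = F NOR B = true NOR false = false
net12 = net4 XNOR net11 = true XNOR false = false
net13 = net11 NAND net10 = false NAND false = true
net14 = net9 XOR net11 = false XOR false = false
net17 = net14 AND net13 = false AND true = false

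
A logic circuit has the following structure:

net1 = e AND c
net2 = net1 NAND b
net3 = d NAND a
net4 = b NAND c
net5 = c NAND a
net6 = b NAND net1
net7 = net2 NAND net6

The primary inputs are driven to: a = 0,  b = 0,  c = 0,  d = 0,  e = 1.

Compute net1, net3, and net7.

net1 = 0, net3 = 1, net7 = 0

net1 = e AND c = 1 AND 0 = 0
net2 = net1 NAND b = 0 NAND 0 = 1
net3 = d NAND a = 0 NAND 0 = 1
net6 = b NAND net1 = 0 NAND 0 = 1
net7 = net2 NAND net6 = 1 NAND 1 = 0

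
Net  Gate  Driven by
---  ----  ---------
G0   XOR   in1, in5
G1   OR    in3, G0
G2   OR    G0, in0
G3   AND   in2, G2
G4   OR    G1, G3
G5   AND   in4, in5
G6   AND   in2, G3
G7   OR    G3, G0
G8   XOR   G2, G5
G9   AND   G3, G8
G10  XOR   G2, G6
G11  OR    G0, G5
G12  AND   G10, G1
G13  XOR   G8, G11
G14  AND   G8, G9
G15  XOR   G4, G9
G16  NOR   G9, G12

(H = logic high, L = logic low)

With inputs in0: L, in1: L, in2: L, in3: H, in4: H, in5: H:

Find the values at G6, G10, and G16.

G6 = L, G10 = H, G16 = L

G0 = in1 XOR in5 = L XOR H = H
G1 = in3 OR G0 = H OR H = H
G2 = G0 OR in0 = H OR L = H
G3 = in2 AND G2 = L AND H = L
G5 = in4 AND in5 = H AND H = H
G6 = in2 AND G3 = L AND L = L
G8 = G2 XOR G5 = H XOR H = L
G9 = G3 AND G8 = L AND L = L
G10 = G2 XOR G6 = H XOR L = H
G12 = G10 AND G1 = H AND H = H
G16 = G9 NOR G12 = L NOR H = L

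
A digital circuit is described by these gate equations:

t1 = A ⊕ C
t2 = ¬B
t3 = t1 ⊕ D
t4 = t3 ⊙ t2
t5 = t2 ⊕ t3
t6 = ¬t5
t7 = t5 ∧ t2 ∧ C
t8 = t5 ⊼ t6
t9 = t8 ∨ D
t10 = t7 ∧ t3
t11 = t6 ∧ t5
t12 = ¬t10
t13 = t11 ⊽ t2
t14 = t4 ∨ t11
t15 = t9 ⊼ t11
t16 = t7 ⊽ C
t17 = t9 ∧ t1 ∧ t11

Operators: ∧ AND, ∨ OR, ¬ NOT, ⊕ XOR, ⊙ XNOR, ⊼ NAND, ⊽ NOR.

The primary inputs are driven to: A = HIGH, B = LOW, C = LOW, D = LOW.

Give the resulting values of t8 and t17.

t8 = HIGH, t17 = LOW

t1 = A XOR C = HIGH XOR LOW = HIGH
t2 = NOT B = NOT LOW = HIGH
t3 = t1 XOR D = HIGH XOR LOW = HIGH
t5 = t2 XOR t3 = HIGH XOR HIGH = LOW
t6 = NOT t5 = NOT LOW = HIGH
t8 = t5 NAND t6 = LOW NAND HIGH = HIGH
t9 = t8 OR D = HIGH OR LOW = HIGH
t11 = t6 AND t5 = HIGH AND LOW = LOW
t17 = t9 AND t1 AND t11 = HIGH AND HIGH AND LOW = LOW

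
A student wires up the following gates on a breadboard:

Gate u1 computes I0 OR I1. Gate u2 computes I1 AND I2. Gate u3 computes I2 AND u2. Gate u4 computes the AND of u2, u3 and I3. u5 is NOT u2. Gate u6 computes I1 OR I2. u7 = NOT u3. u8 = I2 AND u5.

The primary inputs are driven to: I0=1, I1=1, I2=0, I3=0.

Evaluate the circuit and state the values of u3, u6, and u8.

u2 = I1 AND I2 = 1 AND 0 = 0
u3 = I2 AND u2 = 0 AND 0 = 0
u5 = NOT u2 = NOT 0 = 1
u6 = I1 OR I2 = 1 OR 0 = 1
u8 = I2 AND u5 = 0 AND 1 = 0

u3 = 0, u6 = 1, u8 = 0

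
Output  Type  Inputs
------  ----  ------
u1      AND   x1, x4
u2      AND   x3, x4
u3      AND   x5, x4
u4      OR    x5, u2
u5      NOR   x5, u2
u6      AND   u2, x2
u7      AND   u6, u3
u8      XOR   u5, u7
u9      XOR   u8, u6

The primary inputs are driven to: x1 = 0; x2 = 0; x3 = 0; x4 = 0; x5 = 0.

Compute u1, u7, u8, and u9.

u1 = 0, u7 = 0, u8 = 1, u9 = 1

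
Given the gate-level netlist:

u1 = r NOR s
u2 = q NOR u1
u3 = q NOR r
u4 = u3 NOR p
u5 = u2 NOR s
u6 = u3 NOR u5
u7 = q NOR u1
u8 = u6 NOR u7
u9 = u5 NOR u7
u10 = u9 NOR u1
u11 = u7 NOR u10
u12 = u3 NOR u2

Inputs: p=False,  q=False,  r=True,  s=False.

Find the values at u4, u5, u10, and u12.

u1 = r NOR s = True NOR False = False
u2 = q NOR u1 = False NOR False = True
u3 = q NOR r = False NOR True = False
u4 = u3 NOR p = False NOR False = True
u5 = u2 NOR s = True NOR False = False
u7 = q NOR u1 = False NOR False = True
u9 = u5 NOR u7 = False NOR True = False
u10 = u9 NOR u1 = False NOR False = True
u12 = u3 NOR u2 = False NOR True = False

u4 = True, u5 = False, u10 = True, u12 = False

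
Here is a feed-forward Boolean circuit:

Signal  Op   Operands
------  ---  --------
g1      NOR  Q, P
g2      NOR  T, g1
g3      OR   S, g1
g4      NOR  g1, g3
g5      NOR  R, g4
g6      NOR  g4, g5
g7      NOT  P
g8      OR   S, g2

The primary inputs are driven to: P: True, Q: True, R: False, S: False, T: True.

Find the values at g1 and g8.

g1 = False, g8 = False

g1 = Q NOR P = True NOR True = False
g2 = T NOR g1 = True NOR False = False
g8 = S OR g2 = False OR False = False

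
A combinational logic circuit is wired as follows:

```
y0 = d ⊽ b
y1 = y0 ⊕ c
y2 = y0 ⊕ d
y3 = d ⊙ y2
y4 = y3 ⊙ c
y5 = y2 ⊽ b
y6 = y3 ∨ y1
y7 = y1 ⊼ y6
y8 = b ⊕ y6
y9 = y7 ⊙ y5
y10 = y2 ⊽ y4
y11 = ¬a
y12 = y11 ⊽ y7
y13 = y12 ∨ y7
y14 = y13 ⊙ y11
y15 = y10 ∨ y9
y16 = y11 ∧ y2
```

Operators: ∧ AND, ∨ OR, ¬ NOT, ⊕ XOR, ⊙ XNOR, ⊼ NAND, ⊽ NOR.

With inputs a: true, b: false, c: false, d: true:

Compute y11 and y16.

y11 = false; y16 = false

y0 = d NOR b = true NOR false = false
y2 = y0 XOR d = false XOR true = true
y11 = NOT a = NOT true = false
y16 = y11 AND y2 = false AND true = false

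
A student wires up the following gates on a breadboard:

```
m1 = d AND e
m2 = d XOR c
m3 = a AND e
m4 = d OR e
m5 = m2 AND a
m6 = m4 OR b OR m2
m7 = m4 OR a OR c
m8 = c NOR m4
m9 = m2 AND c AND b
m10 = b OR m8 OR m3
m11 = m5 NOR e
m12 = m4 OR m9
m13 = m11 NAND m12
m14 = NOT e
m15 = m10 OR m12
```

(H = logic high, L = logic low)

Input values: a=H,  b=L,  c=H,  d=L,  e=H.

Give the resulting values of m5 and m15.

m5 = H; m15 = H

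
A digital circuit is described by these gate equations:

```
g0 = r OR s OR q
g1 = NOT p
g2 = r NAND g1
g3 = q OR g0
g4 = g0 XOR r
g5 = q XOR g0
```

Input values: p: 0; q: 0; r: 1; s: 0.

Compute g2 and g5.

g2 = 0; g5 = 1

g0 = r OR s OR q = 1 OR 0 OR 0 = 1
g1 = NOT p = NOT 0 = 1
g2 = r NAND g1 = 1 NAND 1 = 0
g5 = q XOR g0 = 0 XOR 1 = 1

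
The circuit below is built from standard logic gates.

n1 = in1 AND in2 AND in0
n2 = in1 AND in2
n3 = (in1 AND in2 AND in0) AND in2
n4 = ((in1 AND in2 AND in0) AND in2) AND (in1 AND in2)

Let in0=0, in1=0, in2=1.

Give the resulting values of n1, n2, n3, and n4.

n1 = 0, n2 = 0, n3 = 0, n4 = 0

n1 = 0 AND 1 AND 0 = 0
n2 = 0 AND 1 = 0
n3 = (0 AND 1 AND 0) AND 1 = 0
n4 = ((0 AND 1 AND 0) AND 1) AND (0 AND 1) = 0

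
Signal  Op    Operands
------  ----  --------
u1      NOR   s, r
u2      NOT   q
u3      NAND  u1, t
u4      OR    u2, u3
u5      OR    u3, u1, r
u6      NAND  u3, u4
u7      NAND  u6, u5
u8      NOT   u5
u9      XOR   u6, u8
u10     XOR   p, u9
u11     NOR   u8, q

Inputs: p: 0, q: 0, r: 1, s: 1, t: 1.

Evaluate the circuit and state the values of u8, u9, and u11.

u8 = 0, u9 = 0, u11 = 1

u1 = s NOR r = 1 NOR 1 = 0
u2 = NOT q = NOT 0 = 1
u3 = u1 NAND t = 0 NAND 1 = 1
u4 = u2 OR u3 = 1 OR 1 = 1
u5 = u3 OR u1 OR r = 1 OR 0 OR 1 = 1
u6 = u3 NAND u4 = 1 NAND 1 = 0
u8 = NOT u5 = NOT 1 = 0
u9 = u6 XOR u8 = 0 XOR 0 = 0
u11 = u8 NOR q = 0 NOR 0 = 1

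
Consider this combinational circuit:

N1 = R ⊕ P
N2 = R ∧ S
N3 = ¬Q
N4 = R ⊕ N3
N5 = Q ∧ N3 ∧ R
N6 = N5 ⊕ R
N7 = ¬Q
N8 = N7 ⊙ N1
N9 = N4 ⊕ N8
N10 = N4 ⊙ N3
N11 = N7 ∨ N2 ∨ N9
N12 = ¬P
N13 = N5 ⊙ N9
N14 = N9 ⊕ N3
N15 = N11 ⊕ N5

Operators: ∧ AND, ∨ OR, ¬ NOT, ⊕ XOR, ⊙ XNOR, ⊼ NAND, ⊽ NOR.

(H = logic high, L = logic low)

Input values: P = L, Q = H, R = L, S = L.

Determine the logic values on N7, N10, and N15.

N7 = L, N10 = H, N15 = H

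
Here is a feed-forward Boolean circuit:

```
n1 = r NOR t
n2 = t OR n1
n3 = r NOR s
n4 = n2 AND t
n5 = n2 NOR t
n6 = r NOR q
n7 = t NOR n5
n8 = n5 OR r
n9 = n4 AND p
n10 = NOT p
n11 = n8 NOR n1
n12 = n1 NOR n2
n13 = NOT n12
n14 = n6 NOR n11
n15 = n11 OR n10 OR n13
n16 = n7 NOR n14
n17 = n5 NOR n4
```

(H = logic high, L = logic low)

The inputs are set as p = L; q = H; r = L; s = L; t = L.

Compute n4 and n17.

n1 = r NOR t = L NOR L = H
n2 = t OR n1 = L OR H = H
n4 = n2 AND t = H AND L = L
n5 = n2 NOR t = H NOR L = L
n17 = n5 NOR n4 = L NOR L = H

n4 = L  n17 = H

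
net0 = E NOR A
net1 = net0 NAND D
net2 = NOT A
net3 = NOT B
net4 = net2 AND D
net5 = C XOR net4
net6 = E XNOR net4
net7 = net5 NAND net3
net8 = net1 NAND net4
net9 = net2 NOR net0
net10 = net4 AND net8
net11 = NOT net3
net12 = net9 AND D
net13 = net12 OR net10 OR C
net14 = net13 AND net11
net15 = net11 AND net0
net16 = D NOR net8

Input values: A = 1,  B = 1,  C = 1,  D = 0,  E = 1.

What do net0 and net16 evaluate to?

net0 = 0, net16 = 0

net0 = E NOR A = 1 NOR 1 = 0
net1 = net0 NAND D = 0 NAND 0 = 1
net2 = NOT A = NOT 1 = 0
net4 = net2 AND D = 0 AND 0 = 0
net8 = net1 NAND net4 = 1 NAND 0 = 1
net16 = D NOR net8 = 0 NOR 1 = 0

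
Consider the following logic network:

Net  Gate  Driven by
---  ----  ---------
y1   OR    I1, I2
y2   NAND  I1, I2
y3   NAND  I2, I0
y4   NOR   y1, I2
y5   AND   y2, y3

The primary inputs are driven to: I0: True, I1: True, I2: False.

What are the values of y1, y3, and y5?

y1 = I1 OR I2 = True OR False = True
y2 = I1 NAND I2 = True NAND False = True
y3 = I2 NAND I0 = False NAND True = True
y5 = y2 AND y3 = True AND True = True

y1 = True, y3 = True, y5 = True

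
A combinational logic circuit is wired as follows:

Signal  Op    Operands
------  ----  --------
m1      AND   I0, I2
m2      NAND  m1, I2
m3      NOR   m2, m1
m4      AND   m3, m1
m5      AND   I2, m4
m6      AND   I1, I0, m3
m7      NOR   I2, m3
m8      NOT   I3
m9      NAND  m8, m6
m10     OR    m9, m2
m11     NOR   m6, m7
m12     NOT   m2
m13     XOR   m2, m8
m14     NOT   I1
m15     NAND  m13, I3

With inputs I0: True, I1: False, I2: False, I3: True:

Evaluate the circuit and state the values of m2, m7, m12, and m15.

m2 = True  m7 = True  m12 = False  m15 = False

m1 = I0 AND I2 = True AND False = False
m2 = m1 NAND I2 = False NAND False = True
m3 = m2 NOR m1 = True NOR False = False
m7 = I2 NOR m3 = False NOR False = True
m8 = NOT I3 = NOT True = False
m12 = NOT m2 = NOT True = False
m13 = m2 XOR m8 = True XOR False = True
m15 = m13 NAND I3 = True NAND True = False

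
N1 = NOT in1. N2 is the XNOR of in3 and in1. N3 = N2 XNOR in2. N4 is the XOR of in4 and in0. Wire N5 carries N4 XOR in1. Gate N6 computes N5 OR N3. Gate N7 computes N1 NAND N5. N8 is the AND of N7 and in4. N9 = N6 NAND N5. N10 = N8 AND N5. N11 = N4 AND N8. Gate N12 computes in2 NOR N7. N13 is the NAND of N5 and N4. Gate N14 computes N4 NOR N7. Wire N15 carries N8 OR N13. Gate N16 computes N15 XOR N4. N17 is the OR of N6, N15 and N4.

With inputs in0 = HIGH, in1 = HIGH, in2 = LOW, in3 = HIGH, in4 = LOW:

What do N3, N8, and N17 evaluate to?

N3 = LOW, N8 = LOW, N17 = HIGH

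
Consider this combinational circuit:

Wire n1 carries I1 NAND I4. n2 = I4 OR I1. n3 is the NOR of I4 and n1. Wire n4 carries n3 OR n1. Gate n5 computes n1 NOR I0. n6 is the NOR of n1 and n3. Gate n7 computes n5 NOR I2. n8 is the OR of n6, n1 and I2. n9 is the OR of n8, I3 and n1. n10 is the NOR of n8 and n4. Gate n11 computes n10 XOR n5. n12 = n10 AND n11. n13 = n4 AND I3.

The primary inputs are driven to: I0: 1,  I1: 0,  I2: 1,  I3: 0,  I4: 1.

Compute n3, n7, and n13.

n1 = I1 NAND I4 = 0 NAND 1 = 1
n3 = I4 NOR n1 = 1 NOR 1 = 0
n4 = n3 OR n1 = 0 OR 1 = 1
n5 = n1 NOR I0 = 1 NOR 1 = 0
n7 = n5 NOR I2 = 0 NOR 1 = 0
n13 = n4 AND I3 = 1 AND 0 = 0

n3 = 0, n7 = 0, n13 = 0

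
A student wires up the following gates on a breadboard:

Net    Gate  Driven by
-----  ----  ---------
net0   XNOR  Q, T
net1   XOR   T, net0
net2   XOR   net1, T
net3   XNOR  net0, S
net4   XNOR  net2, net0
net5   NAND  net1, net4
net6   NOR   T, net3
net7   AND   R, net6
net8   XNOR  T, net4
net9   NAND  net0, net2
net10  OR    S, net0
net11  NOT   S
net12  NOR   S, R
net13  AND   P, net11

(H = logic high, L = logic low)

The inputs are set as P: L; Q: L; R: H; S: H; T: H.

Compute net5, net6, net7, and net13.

net0 = Q XNOR T = L XNOR H = L
net1 = T XOR net0 = H XOR L = H
net2 = net1 XOR T = H XOR H = L
net3 = net0 XNOR S = L XNOR H = L
net4 = net2 XNOR net0 = L XNOR L = H
net5 = net1 NAND net4 = H NAND H = L
net6 = T NOR net3 = H NOR L = L
net7 = R AND net6 = H AND L = L
net11 = NOT S = NOT H = L
net13 = P AND net11 = L AND L = L

net5 = L, net6 = L, net7 = L, net13 = L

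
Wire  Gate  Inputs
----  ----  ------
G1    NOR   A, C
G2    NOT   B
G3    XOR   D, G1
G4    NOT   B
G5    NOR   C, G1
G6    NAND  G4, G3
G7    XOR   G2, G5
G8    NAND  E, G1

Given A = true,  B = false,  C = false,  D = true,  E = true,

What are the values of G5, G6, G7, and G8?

G5 = true  G6 = false  G7 = false  G8 = true

G1 = A NOR C = true NOR false = false
G2 = NOT B = NOT false = true
G3 = D XOR G1 = true XOR false = true
G4 = NOT B = NOT false = true
G5 = C NOR G1 = false NOR false = true
G6 = G4 NAND G3 = true NAND true = false
G7 = G2 XOR G5 = true XOR true = false
G8 = E NAND G1 = true NAND false = true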